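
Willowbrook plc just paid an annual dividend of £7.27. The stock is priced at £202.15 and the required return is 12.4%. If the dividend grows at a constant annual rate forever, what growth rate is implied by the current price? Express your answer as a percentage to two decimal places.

8.50%

P = D₀(1+g)/(r−g) ⇒ P(r−g) = D₀(1+g) ⇒ g(P+D₀) = P·r − D₀
g = (P·r − D₀)/(P + D₀) = (£202.15×0.124 − £7.27) / (£202.15 + £7.27) = 0.084980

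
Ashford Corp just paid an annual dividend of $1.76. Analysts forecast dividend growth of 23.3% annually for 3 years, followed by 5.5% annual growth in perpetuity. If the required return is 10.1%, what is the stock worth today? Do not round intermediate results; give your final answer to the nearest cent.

D_1 = 2.17008
D_2 = 2.67571
D_3 = 3.29915
Terminal value at year 3: TV = D_3×(1+g_2)/(r−g_2) = 3.48060/0.046 = 75.66526
P_0 = D_1/(1+r)^1 + D_2/(1+r)^2 + D_3/(1+r)^3 + TV/(1+r)^3
    = 1.97101 + 2.20731 + 2.47195 + 56.69367 = 63.34394

$63.34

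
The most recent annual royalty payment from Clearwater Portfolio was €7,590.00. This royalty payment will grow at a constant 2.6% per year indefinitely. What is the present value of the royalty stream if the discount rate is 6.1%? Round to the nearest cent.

€222495.43

D₁ = D₀ × (1 + g) = €7,590.00 × 1.026 = €7,787.3400
Growing perpetuity: P = D₁ / (r − g) = €7,787.3400 / (0.061 − 0.026) = €222,495.43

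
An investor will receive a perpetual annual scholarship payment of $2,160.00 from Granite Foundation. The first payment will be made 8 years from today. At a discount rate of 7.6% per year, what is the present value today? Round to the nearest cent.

$17019.79

Value at end of year 7: C / r = $2,160.00 / 0.076 = $28,421.0526
Discount to today: PV = $28,421.0526 / (1 + 0.076)^7 = $28,421.0526 / 1.669882 = $17,019.79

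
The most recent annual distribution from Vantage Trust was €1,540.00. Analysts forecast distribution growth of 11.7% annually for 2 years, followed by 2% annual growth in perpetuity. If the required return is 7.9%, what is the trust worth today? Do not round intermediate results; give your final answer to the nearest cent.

D_1 = 1720.18000
D_2 = 1921.44106
Terminal value at year 2: TV = D_2×(1+g_2)/(r−g_2) = 1959.86988/0.059 = 33218.13358
P_0 = D_1/(1+r)^1 + D_2/(1+r)^2 + TV/(1+r)^2
    = 1594.23540 + 1650.38086 + 28532.00805 = 31776.62431

€31776.62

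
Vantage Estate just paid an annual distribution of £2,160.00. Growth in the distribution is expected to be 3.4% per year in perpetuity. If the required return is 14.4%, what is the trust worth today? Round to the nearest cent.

£20304.00

D₁ = D₀ × (1 + g) = £2,160.00 × 1.034 = £2,233.4400
Growing perpetuity: P = D₁ / (r − g) = £2,233.4400 / (0.144 − 0.034) = £20,304.00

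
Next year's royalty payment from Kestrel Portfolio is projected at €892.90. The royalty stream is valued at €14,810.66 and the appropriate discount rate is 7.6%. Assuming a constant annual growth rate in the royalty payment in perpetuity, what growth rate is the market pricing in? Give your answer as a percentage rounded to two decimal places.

1.57%

P = D₁/(r−g) ⇒ g = r − D₁/P = 0.076 − €892.90/€14,810.66 = 0.015712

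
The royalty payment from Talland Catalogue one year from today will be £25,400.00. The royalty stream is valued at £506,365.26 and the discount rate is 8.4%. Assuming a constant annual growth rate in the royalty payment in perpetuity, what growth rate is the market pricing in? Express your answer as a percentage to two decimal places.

P = D₁/(r−g) ⇒ g = r − D₁/P = 0.084 − £25,400.00/£506,365.26 = 0.033839

3.38%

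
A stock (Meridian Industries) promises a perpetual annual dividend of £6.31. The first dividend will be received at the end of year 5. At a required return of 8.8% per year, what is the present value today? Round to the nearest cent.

Value at end of year 4: C / r = £6.31 / 0.088 = £71.7045
Discount to today: PV = £71.7045 / (1 + 0.088)^4 = £71.7045 / 1.401250 = £51.17

£51.17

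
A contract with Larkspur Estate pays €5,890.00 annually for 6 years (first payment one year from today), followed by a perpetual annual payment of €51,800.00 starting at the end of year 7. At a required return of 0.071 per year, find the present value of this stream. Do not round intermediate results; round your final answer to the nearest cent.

€511419.56

PV of 6-year annuity: €5,890.00 × [1 − (1+0.071)^−6] / 0.071 = 27988.45729
Perpetuity value at year 6: €51,800.00 / 0.071 = 729577.46479
PV of perpetuity: 729577.46479 / (1+0.071)^6 = 483431.10013
Total PV = 27988.45729 + 483431.10013 = 511419.55742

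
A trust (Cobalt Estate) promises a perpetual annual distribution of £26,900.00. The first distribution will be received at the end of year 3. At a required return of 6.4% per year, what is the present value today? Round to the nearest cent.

Value at end of year 2: C / r = £26,900.00 / 0.064 = £420,312.5000
Discount to today: PV = £420,312.5000 / (1 + 0.064)^2 = £420,312.5000 / 1.132096 = £371,269.31

£371269.31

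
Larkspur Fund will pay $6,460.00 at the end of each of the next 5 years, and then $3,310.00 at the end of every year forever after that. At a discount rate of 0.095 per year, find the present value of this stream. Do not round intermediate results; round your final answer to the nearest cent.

$46937.19

PV of 5-year annuity: $6,460.00 × [1 − (1+0.095)^−5] / 0.095 = 24804.51876
Perpetuity value at year 5: $3,310.00 / 0.095 = 34842.10526
PV of perpetuity: 34842.10526 / (1+0.095)^5 = 22132.66918
Total PV = 24804.51876 + 22132.66918 = 46937.18794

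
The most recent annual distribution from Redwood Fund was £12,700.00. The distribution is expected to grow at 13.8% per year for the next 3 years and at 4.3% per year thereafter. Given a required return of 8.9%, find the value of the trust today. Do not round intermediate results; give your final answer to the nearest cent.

D_1 = 14452.60000
D_2 = 16447.05880
D_3 = 18716.75291
Terminal value at year 3: TV = D_3×(1+g_2)/(r−g_2) = 19521.57329/0.046 = 424382.02804
P_0 = D_1/(1+r)^1 + D_2/(1+r)^2 + D_3/(1+r)^3 + TV/(1+r)^3
    = 13271.44169 + 13868.59563 + 14492.61876 + 328604.37752 = 370237.03360

£370237.03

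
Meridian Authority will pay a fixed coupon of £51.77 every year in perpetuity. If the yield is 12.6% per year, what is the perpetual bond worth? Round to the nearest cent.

Level perpetuity: PV = C / r = £51.77 / 0.126 = £410.87

£410.87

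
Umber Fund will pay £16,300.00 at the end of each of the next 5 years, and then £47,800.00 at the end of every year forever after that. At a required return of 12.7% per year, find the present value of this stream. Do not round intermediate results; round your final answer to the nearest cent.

PV of 5-year annuity: £16,300.00 × [1 − (1+0.127)^−5] / 0.127 = 57753.02356
Perpetuity value at year 5: £47,800.00 / 0.127 = 376377.95276
PV of perpetuity: 376377.95276 / (1+0.127)^5 = 207016.32538
Total PV = 57753.02356 + 207016.32538 = 264769.34894

£264769.35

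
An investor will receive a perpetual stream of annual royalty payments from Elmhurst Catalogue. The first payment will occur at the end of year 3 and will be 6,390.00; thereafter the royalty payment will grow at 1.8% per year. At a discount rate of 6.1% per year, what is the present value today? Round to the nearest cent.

132008.42

Value at end of year 2: C₁ / (r − g) = 6,390.00 / (0.061 − 0.018) = 148,604.6512
Discount to today: PV = 148,604.6512 / (1 + 0.061)^2 = 148,604.6512 / 1.125721 = 132,008.42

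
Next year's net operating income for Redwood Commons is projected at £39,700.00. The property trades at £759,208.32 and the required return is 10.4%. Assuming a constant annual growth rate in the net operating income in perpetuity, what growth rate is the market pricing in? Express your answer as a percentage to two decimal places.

P = D₁/(r−g) ⇒ g = r − D₁/P = 0.104 − £39,700.00/£759,208.32 = 0.051709

5.17%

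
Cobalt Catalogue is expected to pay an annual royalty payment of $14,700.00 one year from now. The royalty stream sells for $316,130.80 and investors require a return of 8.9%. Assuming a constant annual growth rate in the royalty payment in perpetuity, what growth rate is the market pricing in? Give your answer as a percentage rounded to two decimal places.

4.25%

P = D₁/(r−g) ⇒ g = r − D₁/P = 0.089 − $14,700.00/$316,130.80 = 0.042500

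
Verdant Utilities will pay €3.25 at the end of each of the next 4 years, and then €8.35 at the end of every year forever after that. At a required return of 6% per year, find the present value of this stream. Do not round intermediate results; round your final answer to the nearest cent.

PV of 4-year annuity: €3.25 × [1 − (1+0.06)^−4] / 0.06 = 11.26159
Perpetuity value at year 4: €8.35 / 0.06 = 139.16667
PV of perpetuity: 139.16667 / (1+0.06)^4 = 110.23303
Total PV = 11.26159 + 110.23303 = 121.49463

€121.49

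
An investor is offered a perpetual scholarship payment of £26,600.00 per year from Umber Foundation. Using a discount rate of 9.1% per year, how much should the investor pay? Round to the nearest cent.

Level perpetuity: PV = C / r = £26,600.00 / 0.091 = £292,307.69

£292307.69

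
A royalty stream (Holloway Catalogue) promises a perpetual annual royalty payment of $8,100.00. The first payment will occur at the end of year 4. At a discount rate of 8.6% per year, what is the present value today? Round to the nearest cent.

Value at end of year 3: C / r = $8,100.00 / 0.086 = $94,186.0465
Discount to today: PV = $94,186.0465 / (1 + 0.086)^3 = $94,186.0465 / 1.280824 = $73,535.51

$73535.51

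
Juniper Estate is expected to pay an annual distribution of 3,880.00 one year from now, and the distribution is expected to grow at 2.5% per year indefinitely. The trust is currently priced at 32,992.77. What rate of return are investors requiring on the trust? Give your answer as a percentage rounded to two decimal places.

14.26%

P = D₁/(r − g) ⇒ r = D₁/P + g = 3,880.0000/32,992.77 + 0.025 = 0.117602 + 0.025 = 0.142602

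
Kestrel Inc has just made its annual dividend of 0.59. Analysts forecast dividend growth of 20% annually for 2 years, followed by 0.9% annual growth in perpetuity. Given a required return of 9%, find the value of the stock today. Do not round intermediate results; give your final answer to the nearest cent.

D_1 = 0.70800
D_2 = 0.84960
Terminal value at year 2: TV = D_2×(1+g_2)/(r−g_2) = 0.85725/0.081 = 10.58329
P_0 = D_1/(1+r)^1 + D_2/(1+r)^2 + TV/(1+r)^2
    = 0.64954 + 0.71509 + 8.90774 = 10.27238

10.27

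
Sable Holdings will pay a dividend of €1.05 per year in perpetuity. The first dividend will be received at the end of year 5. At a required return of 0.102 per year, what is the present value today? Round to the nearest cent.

€6.98

Value at end of year 4: C / r = €1.05 / 0.102 = €10.2941
Discount to today: PV = €10.2941 / (1 + 0.102)^4 = €10.2941 / 1.474777 = €6.98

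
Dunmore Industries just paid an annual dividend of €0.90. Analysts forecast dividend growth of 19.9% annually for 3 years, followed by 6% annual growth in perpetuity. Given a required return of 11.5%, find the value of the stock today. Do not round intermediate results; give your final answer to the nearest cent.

€24.70

D_1 = 1.07910
D_2 = 1.29384
D_3 = 1.55132
Terminal value at year 3: TV = D_3×(1+g_2)/(r−g_2) = 1.64439/0.055 = 29.89808
P_0 = D_1/(1+r)^1 + D_2/(1+r)^2 + D_3/(1+r)^3 + TV/(1+r)^3
    = 0.96780 + 1.04071 + 1.11912 + 21.56843 = 24.69607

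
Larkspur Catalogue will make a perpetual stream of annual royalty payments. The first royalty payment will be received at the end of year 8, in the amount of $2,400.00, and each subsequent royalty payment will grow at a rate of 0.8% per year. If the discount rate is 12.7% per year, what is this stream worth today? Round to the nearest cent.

$8733.67

Value at end of year 7: C₁ / (r − g) = $2,400.00 / (0.127 − 0.008) = $20,168.0672
Discount to today: PV = $20,168.0672 / (1 + 0.127)^7 = $20,168.0672 / 2.309231 = $8,733.67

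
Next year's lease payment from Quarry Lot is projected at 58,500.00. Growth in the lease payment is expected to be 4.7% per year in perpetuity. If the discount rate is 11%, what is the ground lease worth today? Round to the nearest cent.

928571.43

Growing perpetuity: P = D₁ / (r − g) = 58,500.0000 / (0.11 − 0.047) = 928,571.43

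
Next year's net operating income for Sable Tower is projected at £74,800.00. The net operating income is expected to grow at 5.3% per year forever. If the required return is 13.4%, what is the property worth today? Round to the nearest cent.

£923456.79

Growing perpetuity: P = D₁ / (r − g) = £74,800.0000 / (0.134 − 0.053) = £923,456.79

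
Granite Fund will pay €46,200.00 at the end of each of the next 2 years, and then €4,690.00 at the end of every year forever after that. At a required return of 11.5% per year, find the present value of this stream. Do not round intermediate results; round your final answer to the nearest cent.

PV of 2-year annuity: €46,200.00 × [1 − (1+0.115)^−2] / 0.115 = 78596.39245
Perpetuity value at year 2: €4,690.00 / 0.115 = 40782.60870
PV of perpetuity: 40782.60870 / (1+0.115)^2 = 32803.88401
Total PV = 78596.39245 + 32803.88401 = 111400.27645

€111400.28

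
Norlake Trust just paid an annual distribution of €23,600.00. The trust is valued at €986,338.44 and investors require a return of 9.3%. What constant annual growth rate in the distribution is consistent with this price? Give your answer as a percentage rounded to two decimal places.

P = D₀(1+g)/(r−g) ⇒ P(r−g) = D₀(1+g) ⇒ g(P+D₀) = P·r − D₀
g = (P·r − D₀)/(P + D₀) = (€986,338.44×0.093 − €23,600.00) / (€986,338.44 + €23,600.00) = 0.067459

6.75%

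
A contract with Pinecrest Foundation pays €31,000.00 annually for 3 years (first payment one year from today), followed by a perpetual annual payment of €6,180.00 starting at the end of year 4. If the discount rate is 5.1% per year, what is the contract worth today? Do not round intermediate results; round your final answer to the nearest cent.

PV of 3-year annuity: €31,000.00 × [1 − (1+0.051)^−3] / 0.051 = 84262.75041
Perpetuity value at year 3: €6,180.00 / 0.051 = 121176.47059
PV of perpetuity: 121176.47059 / (1+0.051)^3 = 104378.28357
Total PV = 84262.75041 + 104378.28357 = 188641.03398

€188641.03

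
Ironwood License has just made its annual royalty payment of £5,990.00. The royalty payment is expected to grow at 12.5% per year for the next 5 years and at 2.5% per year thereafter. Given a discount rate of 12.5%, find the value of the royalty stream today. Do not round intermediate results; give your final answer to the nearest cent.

D_1 = 6738.75000
D_2 = 7581.09375
D_3 = 8528.73047
D_4 = 9594.82178
D_5 = 10794.17450
Terminal value at year 5: TV = D_5×(1+g_2)/(r−g_2) = 11064.02886/0.1 = 110640.28862
P_0 = D_1/(1+r)^1 + D_2/(1+r)^2 + D_3/(1+r)^3 + D_4/(1+r)^4 + D_5/(1+r)^5 + TV/(1+r)^5
    = 5990.00000 + 5990.00000 + 5990.00000 + 5990.00000 + 5990.00000 + 61397.50000 = 91347.50000

£91347.50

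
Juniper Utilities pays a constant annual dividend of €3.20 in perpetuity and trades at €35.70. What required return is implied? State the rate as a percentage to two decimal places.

8.96%

P = C/r ⇒ r = C/P = €3.20/€35.70 = 0.089636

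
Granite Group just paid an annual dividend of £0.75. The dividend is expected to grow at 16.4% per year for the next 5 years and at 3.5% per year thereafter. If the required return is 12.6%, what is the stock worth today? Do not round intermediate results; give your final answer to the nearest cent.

£14.22

D_1 = 0.87300
D_2 = 1.01617
D_3 = 1.18282
D_4 = 1.37681
D_5 = 1.60260
Terminal value at year 5: TV = D_5×(1+g_2)/(r−g_2) = 1.65869/0.091 = 18.22742
P_0 = D_1/(1+r)^1 + D_2/(1+r)^2 + D_3/(1+r)^3 + D_4/(1+r)^4 + D_5/(1+r)^5 + TV/(1+r)^5
    = 0.77531 + 0.80148 + 0.82852 + 0.85648 + 0.88539 + 10.07009 = 14.21727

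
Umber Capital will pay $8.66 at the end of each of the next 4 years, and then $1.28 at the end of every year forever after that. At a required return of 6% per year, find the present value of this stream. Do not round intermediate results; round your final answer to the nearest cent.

$46.91

PV of 4-year annuity: $8.66 × [1 − (1+0.06)^−4] / 0.06 = 30.00781
Perpetuity value at year 4: $1.28 / 0.06 = 21.33333
PV of perpetuity: 21.33333 / (1+0.06)^4 = 16.89800
Total PV = 30.00781 + 16.89800 = 46.90581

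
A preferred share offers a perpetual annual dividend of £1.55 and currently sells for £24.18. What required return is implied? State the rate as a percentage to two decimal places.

P = C/r ⇒ r = C/P = £1.55/£24.18 = 0.064103

6.41%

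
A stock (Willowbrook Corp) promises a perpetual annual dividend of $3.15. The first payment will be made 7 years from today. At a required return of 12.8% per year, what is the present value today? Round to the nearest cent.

$11.95

Value at end of year 6: C / r = $3.15 / 0.128 = $24.6094
Discount to today: PV = $24.6094 / (1 + 0.128)^6 = $24.6094 / 2.059940 = $11.95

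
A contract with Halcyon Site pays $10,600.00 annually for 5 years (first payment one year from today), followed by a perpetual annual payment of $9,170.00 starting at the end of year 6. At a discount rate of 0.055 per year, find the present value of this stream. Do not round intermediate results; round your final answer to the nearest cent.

$172833.78

PV of 5-year annuity: $10,600.00 × [1 − (1+0.055)^−5] / 0.055 = 45265.01544
Perpetuity value at year 5: $9,170.00 / 0.055 = 166727.27273
PV of perpetuity: 166727.27273 / (1+0.055)^5 = 127568.76409
Total PV = 45265.01544 + 127568.76409 = 172833.77953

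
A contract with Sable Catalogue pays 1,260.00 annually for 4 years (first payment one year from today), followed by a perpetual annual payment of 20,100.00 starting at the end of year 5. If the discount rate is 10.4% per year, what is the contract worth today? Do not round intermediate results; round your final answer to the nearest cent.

134062.43

PV of 4-year annuity: 1,260.00 × [1 − (1+0.104)^−4] / 0.104 = 3959.69081
Perpetuity value at year 4: 20,100.00 / 0.104 = 193269.23077
PV of perpetuity: 193269.23077 / (1+0.104)^4 = 130102.73447
Total PV = 3959.69081 + 130102.73447 = 134062.42528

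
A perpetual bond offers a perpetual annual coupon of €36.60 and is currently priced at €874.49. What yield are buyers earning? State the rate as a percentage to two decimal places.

4.19%

P = C/r ⇒ r = C/P = €36.60/€874.49 = 0.041853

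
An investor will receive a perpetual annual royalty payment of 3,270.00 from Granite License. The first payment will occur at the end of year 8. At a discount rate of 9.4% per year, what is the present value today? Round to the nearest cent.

Value at end of year 7: C / r = 3,270.00 / 0.094 = 34,787.2340
Discount to today: PV = 34,787.2340 / (1 + 0.094)^7 = 34,787.2340 / 1.875518 = 18,548.07

18548.07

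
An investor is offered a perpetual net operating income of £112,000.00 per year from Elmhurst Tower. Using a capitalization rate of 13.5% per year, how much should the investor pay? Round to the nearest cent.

£829629.63

Level perpetuity: PV = C / r = £112,000.00 / 0.135 = £829,629.63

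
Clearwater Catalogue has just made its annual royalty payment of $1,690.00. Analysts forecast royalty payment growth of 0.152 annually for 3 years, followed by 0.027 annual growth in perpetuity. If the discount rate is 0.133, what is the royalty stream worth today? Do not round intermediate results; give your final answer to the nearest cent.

$22453.46

D_1 = 1946.88000
D_2 = 2242.80576
D_3 = 2583.71224
Terminal value at year 3: TV = D_3×(1+g_2)/(r−g_2) = 2653.47247/0.106 = 25032.75911
P_0 = D_1/(1+r)^1 + D_2/(1+r)^2 + D_3/(1+r)^3 + TV/(1+r)^3
    = 1718.34069 + 1747.15664 + 1776.45582 + 17211.51068 = 22453.46383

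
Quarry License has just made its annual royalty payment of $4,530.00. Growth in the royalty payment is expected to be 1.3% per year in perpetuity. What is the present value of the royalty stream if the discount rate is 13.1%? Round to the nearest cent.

D₁ = D₀ × (1 + g) = $4,530.00 × 1.013 = $4,588.8900
Growing perpetuity: P = D₁ / (r − g) = $4,588.8900 / (0.131 − 0.013) = $38,888.90

$38888.90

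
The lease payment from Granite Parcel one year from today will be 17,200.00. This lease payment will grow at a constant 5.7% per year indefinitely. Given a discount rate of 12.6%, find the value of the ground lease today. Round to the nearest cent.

Growing perpetuity: P = D₁ / (r − g) = 17,200.0000 / (0.126 − 0.057) = 249,275.36

249275.36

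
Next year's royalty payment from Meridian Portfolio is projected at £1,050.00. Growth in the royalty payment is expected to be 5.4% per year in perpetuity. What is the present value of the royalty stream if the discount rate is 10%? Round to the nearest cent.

Growing perpetuity: P = D₁ / (r − g) = £1,050.0000 / (0.1 − 0.054) = £22,826.09

£22826.09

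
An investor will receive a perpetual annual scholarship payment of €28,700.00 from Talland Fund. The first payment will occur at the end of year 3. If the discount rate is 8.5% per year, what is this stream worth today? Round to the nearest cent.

Value at end of year 2: C / r = €28,700.00 / 0.085 = €337,647.0588
Discount to today: PV = €337,647.0588 / (1 + 0.085)^2 = €337,647.0588 / 1.177225 = €286,816.08

€286816.08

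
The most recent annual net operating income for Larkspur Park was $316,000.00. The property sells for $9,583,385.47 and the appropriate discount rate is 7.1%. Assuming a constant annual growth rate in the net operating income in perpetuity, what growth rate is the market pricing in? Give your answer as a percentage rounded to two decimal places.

P = D₀(1+g)/(r−g) ⇒ P(r−g) = D₀(1+g) ⇒ g(P+D₀) = P·r − D₀
g = (P·r − D₀)/(P + D₀) = ($9,583,385.47×0.071 − $316,000.00) / ($9,583,385.47 + $316,000.00) = 0.036812

3.68%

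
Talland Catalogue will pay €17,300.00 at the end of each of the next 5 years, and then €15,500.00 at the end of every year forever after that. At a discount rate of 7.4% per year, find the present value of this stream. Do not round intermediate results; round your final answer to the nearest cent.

€216761.44

PV of 5-year annuity: €17,300.00 × [1 − (1+0.074)^−5] / 0.074 = 70180.13830
Perpetuity value at year 5: €15,500.00 / 0.074 = 209459.45946
PV of perpetuity: 209459.45946 / (1+0.074)^5 = 146581.30087
Total PV = 70180.13830 + 146581.30087 = 216761.43917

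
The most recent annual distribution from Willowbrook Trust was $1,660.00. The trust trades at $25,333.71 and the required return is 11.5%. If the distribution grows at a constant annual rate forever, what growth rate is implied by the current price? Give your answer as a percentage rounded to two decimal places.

P = D₀(1+g)/(r−g) ⇒ P(r−g) = D₀(1+g) ⇒ g(P+D₀) = P·r − D₀
g = (P·r − D₀)/(P + D₀) = ($25,333.71×0.115 − $1,660.00) / ($25,333.71 + $1,660.00) = 0.046432

4.64%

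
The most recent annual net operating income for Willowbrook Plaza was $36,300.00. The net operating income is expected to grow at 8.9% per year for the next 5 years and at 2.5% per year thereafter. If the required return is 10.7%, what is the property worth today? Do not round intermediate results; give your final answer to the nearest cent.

D_1 = 39530.70000
D_2 = 43048.93230
D_3 = 46880.28727
D_4 = 51052.63284
D_5 = 55596.31717
Terminal value at year 5: TV = D_5×(1+g_2)/(r−g_2) = 56986.22509/0.082 = 694953.96456
P_0 = D_1/(1+r)^1 + D_2/(1+r)^2 + D_3/(1+r)^3 + D_4/(1+r)^4 + D_5/(1+r)^5 + TV/(1+r)^5
    = 35709.75610 + 35129.10966 + 34557.90462 + 33995.98747 + 33443.20719 + 418040.08987 = 590876.05491

$590876.05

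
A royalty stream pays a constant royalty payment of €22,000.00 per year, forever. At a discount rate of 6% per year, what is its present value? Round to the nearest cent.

Level perpetuity: PV = C / r = €22,000.00 / 0.06 = €366,666.67

€366666.67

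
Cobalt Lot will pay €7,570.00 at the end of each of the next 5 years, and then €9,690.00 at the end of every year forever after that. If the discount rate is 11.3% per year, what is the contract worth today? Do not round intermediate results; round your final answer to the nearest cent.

€77975.68

PV of 5-year annuity: €7,570.00 × [1 − (1+0.113)^−5] / 0.113 = 27768.07761
Perpetuity value at year 5: €9,690.00 / 0.113 = 85752.21239
PV of perpetuity: 85752.21239 / (1+0.113)^5 = 50207.60578
Total PV = 27768.07761 + 50207.60578 = 77975.68339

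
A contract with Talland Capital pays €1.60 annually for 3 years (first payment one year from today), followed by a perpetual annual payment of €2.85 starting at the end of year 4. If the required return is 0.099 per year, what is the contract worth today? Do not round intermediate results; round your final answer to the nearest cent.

€25.67

PV of 3-year annuity: €1.60 × [1 − (1+0.099)^−3] / 0.099 = 3.98598
Perpetuity value at year 3: €2.85 / 0.099 = 28.78788
PV of perpetuity: 28.78788 / (1+0.099)^3 = 21.68785
Total PV = 3.98598 + 21.68785 = 25.67383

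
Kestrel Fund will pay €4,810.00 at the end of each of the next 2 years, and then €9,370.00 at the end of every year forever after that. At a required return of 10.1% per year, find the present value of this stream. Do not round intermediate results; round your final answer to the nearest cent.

PV of 2-year annuity: €4,810.00 × [1 − (1+0.101)^−2] / 0.101 = 8336.74448
Perpetuity value at year 2: €9,370.00 / 0.101 = 92772.27723
PV of perpetuity: 92772.27723 / (1+0.101)^2 = 76532.09099
Total PV = 8336.74448 + 76532.09099 = 84868.83547

€84868.84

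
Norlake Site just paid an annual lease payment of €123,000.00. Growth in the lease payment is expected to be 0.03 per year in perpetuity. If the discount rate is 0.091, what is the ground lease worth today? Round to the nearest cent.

D₁ = D₀ × (1 + g) = €123,000.00 × 1.03 = €126,690.0000
Growing perpetuity: P = D₁ / (r − g) = €126,690.0000 / (0.091 − 0.03) = €2,076,885.25

€2076885.25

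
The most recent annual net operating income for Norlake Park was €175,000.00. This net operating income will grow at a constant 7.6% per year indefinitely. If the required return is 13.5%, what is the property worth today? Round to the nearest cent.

D₁ = D₀ × (1 + g) = €175,000.00 × 1.076 = €188,300.0000
Growing perpetuity: P = D₁ / (r − g) = €188,300.0000 / (0.135 − 0.076) = €3,191,525.42

€3191525.42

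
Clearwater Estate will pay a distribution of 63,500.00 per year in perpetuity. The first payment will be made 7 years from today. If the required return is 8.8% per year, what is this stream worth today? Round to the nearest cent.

Value at end of year 6: C / r = 63,500.00 / 0.088 = 721,590.9091
Discount to today: PV = 721,590.9091 / (1 + 0.088)^6 = 721,590.9091 / 1.658721 = 435,028.47

435028.47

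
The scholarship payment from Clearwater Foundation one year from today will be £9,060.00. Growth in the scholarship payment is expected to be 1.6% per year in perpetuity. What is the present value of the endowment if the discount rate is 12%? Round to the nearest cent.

£87115.38

Growing perpetuity: P = D₁ / (r − g) = £9,060.0000 / (0.12 − 0.016) = £87,115.38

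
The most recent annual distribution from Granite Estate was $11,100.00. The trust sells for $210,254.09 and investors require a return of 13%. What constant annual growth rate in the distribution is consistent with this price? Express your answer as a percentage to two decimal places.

7.33%

P = D₀(1+g)/(r−g) ⇒ P(r−g) = D₀(1+g) ⇒ g(P+D₀) = P·r − D₀
g = (P·r − D₀)/(P + D₀) = ($210,254.09×0.13 − $11,100.00) / ($210,254.09 + $11,100.00) = 0.073335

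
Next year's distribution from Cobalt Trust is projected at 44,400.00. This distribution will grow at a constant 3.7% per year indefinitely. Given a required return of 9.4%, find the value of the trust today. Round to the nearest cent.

778947.37

Growing perpetuity: P = D₁ / (r − g) = 44,400.0000 / (0.094 − 0.037) = 778,947.37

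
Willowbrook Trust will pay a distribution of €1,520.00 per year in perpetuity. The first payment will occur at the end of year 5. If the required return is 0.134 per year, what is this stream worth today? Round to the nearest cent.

€6859.41

Value at end of year 4: C / r = €1,520.00 / 0.134 = €11,343.2836
Discount to today: PV = €11,343.2836 / (1 + 0.134)^4 = €11,343.2836 / 1.653683 = €6,859.41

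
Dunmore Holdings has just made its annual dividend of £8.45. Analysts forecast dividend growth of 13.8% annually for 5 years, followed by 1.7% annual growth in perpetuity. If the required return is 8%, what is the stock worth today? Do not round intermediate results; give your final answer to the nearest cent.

£226.75

D_1 = 9.61610
D_2 = 10.94312
D_3 = 12.45327
D_4 = 14.17182
D_5 = 16.12754
Terminal value at year 5: TV = D_5×(1+g_2)/(r−g_2) = 16.40170/0.063 = 260.34451
P_0 = D_1/(1+r)^1 + D_2/(1+r)^2 + D_3/(1+r)^3 + D_4/(1+r)^4 + D_5/(1+r)^5 + TV/(1+r)^5
    = 8.90380 + 9.38196 + 9.88581 + 10.41671 + 10.97613 + 177.18610 = 226.75051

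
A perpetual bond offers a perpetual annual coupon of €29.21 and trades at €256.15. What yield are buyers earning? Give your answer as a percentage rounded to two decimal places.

11.40%

P = C/r ⇒ r = C/P = €29.21/€256.15 = 0.114035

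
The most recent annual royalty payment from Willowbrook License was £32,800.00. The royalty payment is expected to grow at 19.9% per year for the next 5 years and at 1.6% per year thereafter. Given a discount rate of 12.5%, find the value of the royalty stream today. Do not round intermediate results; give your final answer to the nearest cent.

£619756.02

D_1 = 39327.20000
D_2 = 47153.31280
D_3 = 56536.82205
D_4 = 67787.64963
D_5 = 81277.39191
Terminal value at year 5: TV = D_5×(1+g_2)/(r−g_2) = 82577.83018/0.109 = 757594.77232
P_0 = D_1/(1+r)^1 + D_2/(1+r)^2 + D_3/(1+r)^3 + D_4/(1+r)^4 + D_5/(1+r)^5 + TV/(1+r)^5
    = 34957.51111 + 37256.93851 + 39707.61713 + 42319.49595 + 45103.17835 + 420411.27706 = 619756.01811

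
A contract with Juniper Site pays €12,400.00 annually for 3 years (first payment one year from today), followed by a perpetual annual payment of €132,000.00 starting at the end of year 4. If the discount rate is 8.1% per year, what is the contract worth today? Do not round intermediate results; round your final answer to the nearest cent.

PV of 3-year annuity: €12,400.00 × [1 − (1+0.081)^−3] / 0.081 = 31898.42919
Perpetuity value at year 3: €132,000.00 / 0.081 = 1629629.62963
PV of perpetuity: 1629629.62963 / (1+0.081)^3 = 1290065.70598
Total PV = 31898.42919 + 1290065.70598 = 1321964.13517

€1321964.14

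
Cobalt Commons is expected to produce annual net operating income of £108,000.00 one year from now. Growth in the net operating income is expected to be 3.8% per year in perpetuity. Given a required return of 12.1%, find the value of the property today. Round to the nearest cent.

£1301204.82

Growing perpetuity: P = D₁ / (r − g) = £108,000.0000 / (0.121 − 0.038) = £1,301,204.82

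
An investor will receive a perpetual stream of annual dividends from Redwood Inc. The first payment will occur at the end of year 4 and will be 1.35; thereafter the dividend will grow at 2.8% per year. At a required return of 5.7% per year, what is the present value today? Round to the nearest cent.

Value at end of year 3: C₁ / (r − g) = 1.35 / (0.057 − 0.028) = 46.5517
Discount to today: PV = 46.5517 / (1 + 0.057)^3 = 46.5517 / 1.180932 = 39.42

39.42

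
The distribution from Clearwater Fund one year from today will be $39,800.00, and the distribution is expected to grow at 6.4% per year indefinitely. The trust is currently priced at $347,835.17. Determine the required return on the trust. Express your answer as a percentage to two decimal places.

17.84%

P = D₁/(r − g) ⇒ r = D₁/P + g = $39,800.0000/$347,835.17 + 0.064 = 0.114422 + 0.064 = 0.178422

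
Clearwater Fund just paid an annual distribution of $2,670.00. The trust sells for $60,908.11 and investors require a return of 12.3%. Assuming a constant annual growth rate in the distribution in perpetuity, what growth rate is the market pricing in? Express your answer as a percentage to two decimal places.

7.58%

P = D₀(1+g)/(r−g) ⇒ P(r−g) = D₀(1+g) ⇒ g(P+D₀) = P·r − D₀
g = (P·r − D₀)/(P + D₀) = ($60,908.11×0.123 − $2,670.00) / ($60,908.11 + $2,670.00) = 0.075839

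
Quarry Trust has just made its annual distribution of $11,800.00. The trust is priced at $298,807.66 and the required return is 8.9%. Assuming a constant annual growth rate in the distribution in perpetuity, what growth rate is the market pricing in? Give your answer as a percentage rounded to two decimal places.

4.76%

P = D₀(1+g)/(r−g) ⇒ P(r−g) = D₀(1+g) ⇒ g(P+D₀) = P·r − D₀
g = (P·r − D₀)/(P + D₀) = ($298,807.66×0.089 − $11,800.00) / ($298,807.66 + $11,800.00) = 0.047629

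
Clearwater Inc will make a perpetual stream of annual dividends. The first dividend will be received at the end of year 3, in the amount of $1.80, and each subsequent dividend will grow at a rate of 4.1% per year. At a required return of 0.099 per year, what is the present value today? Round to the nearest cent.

$25.70

Value at end of year 2: C₁ / (r − g) = $1.80 / (0.099 − 0.041) = $31.0345
Discount to today: PV = $31.0345 / (1 + 0.099)^2 = $31.0345 / 1.207801 = $25.70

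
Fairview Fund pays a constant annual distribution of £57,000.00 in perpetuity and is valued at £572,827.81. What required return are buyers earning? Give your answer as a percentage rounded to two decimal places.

P = C/r ⇒ r = C/P = £57,000.00/£572,827.81 = 0.099506

9.95%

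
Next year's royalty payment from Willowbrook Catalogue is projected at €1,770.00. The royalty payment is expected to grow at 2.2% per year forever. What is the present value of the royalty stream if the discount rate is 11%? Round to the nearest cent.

€20113.64

Growing perpetuity: P = D₁ / (r − g) = €1,770.0000 / (0.11 − 0.022) = €20,113.64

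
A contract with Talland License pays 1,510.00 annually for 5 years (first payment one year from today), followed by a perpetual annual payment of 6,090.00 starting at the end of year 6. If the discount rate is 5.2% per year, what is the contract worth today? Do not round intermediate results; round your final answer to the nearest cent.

97395.53

PV of 5-year annuity: 1,510.00 × [1 − (1+0.052)^−5] / 0.052 = 6501.52382
Perpetuity value at year 5: 6,090.00 / 0.052 = 117115.38462
PV of perpetuity: 117115.38462 / (1+0.052)^5 = 90894.00710
Total PV = 6501.52382 + 90894.00710 = 97395.53092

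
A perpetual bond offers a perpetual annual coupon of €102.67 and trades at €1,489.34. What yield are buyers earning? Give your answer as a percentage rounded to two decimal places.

6.89%

P = C/r ⇒ r = C/P = €102.67/€1,489.34 = 0.068937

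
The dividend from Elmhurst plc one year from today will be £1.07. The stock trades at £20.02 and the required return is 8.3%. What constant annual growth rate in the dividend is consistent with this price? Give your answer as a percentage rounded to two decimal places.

P = D₁/(r−g) ⇒ g = r − D₁/P = 0.083 − £1.07/£20.02 = 0.029553

2.96%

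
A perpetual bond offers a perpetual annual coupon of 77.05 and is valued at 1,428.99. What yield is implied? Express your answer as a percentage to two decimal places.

5.39%

P = C/r ⇒ r = C/P = 77.05/1,428.99 = 0.053919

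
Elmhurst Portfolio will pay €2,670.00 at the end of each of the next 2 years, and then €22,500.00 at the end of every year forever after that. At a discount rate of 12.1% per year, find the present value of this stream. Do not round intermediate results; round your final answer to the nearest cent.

PV of 2-year annuity: €2,670.00 × [1 − (1+0.121)^−2] / 0.121 = 4506.51379
Perpetuity value at year 2: €22,500.00 / 0.121 = 185950.41322
PV of perpetuity: 185950.41322 / (1+0.121)^2 = 147974.17339
Total PV = 4506.51379 + 147974.17339 = 152480.68718

€152480.69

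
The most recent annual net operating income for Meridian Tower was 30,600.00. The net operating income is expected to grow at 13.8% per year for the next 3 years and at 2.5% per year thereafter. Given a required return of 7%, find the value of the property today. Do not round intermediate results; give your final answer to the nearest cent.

D_1 = 34822.80000
D_2 = 39628.34640
D_3 = 45097.05820
Terminal value at year 3: TV = D_3×(1+g_2)/(r−g_2) = 46224.48466/0.045 = 1027210.77018
P_0 = D_1/(1+r)^1 + D_2/(1+r)^2 + D_3/(1+r)^3 + TV/(1+r)^3
    = 32544.67290 + 34612.93248 + 36812.63287 + 838509.97082 = 942480.20907

942480.21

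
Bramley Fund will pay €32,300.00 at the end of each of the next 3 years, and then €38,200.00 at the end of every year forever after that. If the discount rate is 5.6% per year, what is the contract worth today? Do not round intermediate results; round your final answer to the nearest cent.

€666254.64

PV of 3-year annuity: €32,300.00 × [1 − (1+0.056)^−3] / 0.056 = 86981.24822
Perpetuity value at year 3: €38,200.00 / 0.056 = 682142.85714
PV of perpetuity: 682142.85714 / (1+0.056)^3 = 579273.39331
Total PV = 86981.24822 + 579273.39331 = 666254.64152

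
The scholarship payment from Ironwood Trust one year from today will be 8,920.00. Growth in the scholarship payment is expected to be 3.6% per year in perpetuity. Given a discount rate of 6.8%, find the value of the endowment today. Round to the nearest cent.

278750.00

Growing perpetuity: P = D₁ / (r − g) = 8,920.0000 / (0.068 − 0.036) = 278,750.00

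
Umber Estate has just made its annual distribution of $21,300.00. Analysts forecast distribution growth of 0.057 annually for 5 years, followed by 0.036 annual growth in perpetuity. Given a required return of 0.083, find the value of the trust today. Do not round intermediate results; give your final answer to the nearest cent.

D_1 = 22514.10000
D_2 = 23797.40370
D_3 = 25153.85571
D_4 = 26587.62549
D_5 = 28103.12014
Terminal value at year 5: TV = D_5×(1+g_2)/(r−g_2) = 29114.83246/0.047 = 619464.52051
P_0 = D_1/(1+r)^1 + D_2/(1+r)^2 + D_3/(1+r)^3 + D_4/(1+r)^4 + D_5/(1+r)^5 + TV/(1+r)^5
    = 20788.64266 + 20289.56167 + 19802.46232 + 19327.05694 + 18863.06481 + 415790.10938 = 514860.89777

$514860.90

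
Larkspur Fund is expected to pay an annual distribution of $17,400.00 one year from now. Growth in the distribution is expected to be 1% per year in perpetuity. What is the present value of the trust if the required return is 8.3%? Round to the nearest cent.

Growing perpetuity: P = D₁ / (r − g) = $17,400.0000 / (0.083 − 0.01) = $238,356.16

$238356.16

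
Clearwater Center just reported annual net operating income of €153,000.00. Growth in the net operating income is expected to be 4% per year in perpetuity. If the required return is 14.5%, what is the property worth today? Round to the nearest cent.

D₁ = D₀ × (1 + g) = €153,000.00 × 1.04 = €159,120.0000
Growing perpetuity: P = D₁ / (r − g) = €159,120.0000 / (0.145 − 0.04) = €1,515,428.57

€1515428.57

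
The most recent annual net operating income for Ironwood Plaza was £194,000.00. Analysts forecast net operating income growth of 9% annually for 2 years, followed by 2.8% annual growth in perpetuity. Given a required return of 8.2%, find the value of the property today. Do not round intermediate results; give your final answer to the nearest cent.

£4140313.55

D_1 = 211460.00000
D_2 = 230491.40000
Terminal value at year 2: TV = D_2×(1+g_2)/(r−g_2) = 236945.15920/0.054 = 4387873.31852
P_0 = D_1/(1+r)^1 + D_2/(1+r)^2 + TV/(1+r)^2
    = 195434.38078 + 196879.36696 + 3747999.80057 = 4140313.54830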